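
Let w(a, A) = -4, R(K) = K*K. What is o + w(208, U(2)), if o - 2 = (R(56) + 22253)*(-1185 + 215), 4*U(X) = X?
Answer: -24627332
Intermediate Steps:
U(X) = X/4
R(K) = K²
o = -24627328 (o = 2 + (56² + 22253)*(-1185 + 215) = 2 + (3136 + 22253)*(-970) = 2 + 25389*(-970) = 2 - 24627330 = -24627328)
o + w(208, U(2)) = -24627328 - 4 = -24627332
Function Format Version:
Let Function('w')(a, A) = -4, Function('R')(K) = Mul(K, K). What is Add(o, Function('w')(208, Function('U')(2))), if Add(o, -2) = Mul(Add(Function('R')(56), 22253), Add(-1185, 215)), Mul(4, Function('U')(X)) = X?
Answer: -24627332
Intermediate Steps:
Function('U')(X) = Mul(Rational(1, 4), X)
Function('R')(K) = Pow(K, 2)
o = -24627328 (o = Add(2, Mul(Add(Pow(56, 2), 22253), Add(-1185, 215))) = Add(2, Mul(Add(3136, 22253), -970)) = Add(2, Mul(25389, -970)) = Add(2, -24627330) = -24627328)
Add(o, Function('w')(208, Function('U')(2))) = Add(-24627328, -4) = -24627332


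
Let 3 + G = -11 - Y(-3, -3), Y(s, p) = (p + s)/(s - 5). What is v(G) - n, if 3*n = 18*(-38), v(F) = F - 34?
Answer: 717/4 ≈ 179.25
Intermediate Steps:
Y(s, p) = (p + s)/(-5 + s)
G = -59/4 (G = -3 + (-11 - (-3 - 3)/(-5 - 3)) = -3 + (-11 - (-6)/(-8)) = -3 + (-11 - (-1)*(-6)/8) = -3 + (-11 - 1*¾) = -3 + (-11 - ¾) = -3 - 47/4 = -59/4 ≈ -14.750)
v(F) = -34 + F
n = -228 (n = (18*(-38))/3 = (⅓)*(-684) = -228)
v(G) - n = (-34 - 59/4) - 1*(-228) = -195/4 + 228 = 717/4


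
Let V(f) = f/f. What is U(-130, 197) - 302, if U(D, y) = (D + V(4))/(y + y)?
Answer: -119117/394 ≈ -302.33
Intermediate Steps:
V(f) = 1
U(D, y) = (1 + D)/(2*y) (U(D, y) = (D + 1)/(y + y) = (1 + D)/((2*y)) = (1 + D)*(1/(2*y)) = (1 + D)/(2*y))
U(-130, 197) - 302 = (1/2)*(1 - 130)/197 - 302 = (1/2)*(1/197)*(-129) - 302 = -129/394 - 302 = -119117/394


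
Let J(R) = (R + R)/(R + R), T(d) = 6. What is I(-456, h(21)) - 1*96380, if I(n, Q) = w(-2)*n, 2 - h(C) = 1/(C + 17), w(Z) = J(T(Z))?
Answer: -96836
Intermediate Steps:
J(R) = 1 (J(R) = (2*R)/((2*R)) = (2*R)*(1/(2*R)) = 1)
w(Z) = 1
h(C) = 2 - 1/(17 + C) (h(C) = 2 - 1/(C + 17) = 2 - 1/(17 + C))
I(n, Q) = n (I(n, Q) = 1*n = n)
I(-456, h(21)) - 1*96380 = -456 - 1*96380 = -456 - 96380 = -96836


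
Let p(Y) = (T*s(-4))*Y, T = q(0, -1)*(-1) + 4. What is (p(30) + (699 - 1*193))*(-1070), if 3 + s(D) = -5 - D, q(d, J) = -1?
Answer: 100580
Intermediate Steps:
s(D) = -8 - D (s(D) = -3 + (-5 - D) = -8 - D)
T = 5 (T = -1*(-1) + 4 = 1 + 4 = 5)
p(Y) = -20*Y (p(Y) = (5*(-8 - 1*(-4)))*Y = (5*(-8 + 4))*Y = (5*(-4))*Y = -20*Y)
(p(30) + (699 - 1*193))*(-1070) = (-20*30 + (699 - 1*193))*(-1070) = (-600 + (699 - 193))*(-1070) = (-600 + 506)*(-1070) = -94*(-1070) = 100580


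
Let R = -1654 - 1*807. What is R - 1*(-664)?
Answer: -1797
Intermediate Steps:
R = -2461 (R = -1654 - 807 = -2461)
R - 1*(-664) = -2461 - 1*(-664) = -2461 + 664 = -1797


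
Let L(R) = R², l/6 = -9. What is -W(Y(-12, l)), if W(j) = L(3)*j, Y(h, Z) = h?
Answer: 108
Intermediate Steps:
l = -54 (l = 6*(-9) = -54)
W(j) = 9*j (W(j) = 3²*j = 9*j)
-W(Y(-12, l)) = -9*(-12) = -1*(-108) = 108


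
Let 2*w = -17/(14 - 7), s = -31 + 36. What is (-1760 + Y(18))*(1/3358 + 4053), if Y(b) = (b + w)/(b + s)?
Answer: -7709846687875/1081276 ≈ -7.1303e+6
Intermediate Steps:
s = 5
w = -17/14 (w = (-17/(14 - 7))/2 = (-17/7)/2 = (-17*⅐)/2 = (½)*(-17/7) = -17/14 ≈ -1.2143)
Y(b) = (-17/14 + b)/(5 + b) (Y(b) = (b - 17/14)/(b + 5) = (-17/14 + b)/(5 + b))
(-1760 + Y(18))*(1/3358 + 4053) = (-1760 + (-17/14 + 18)/(5 + 18))*(1/3358 + 4053) = (-1760 + (235/14)/23)*(1/3358 + 4053) = (-1760 + (1/23)*(235/14))*(13609975/3358) = (-1760 + 235/322)*(13609975/3358) = -566485/322*13609975/3358 = -7709846687875/1081276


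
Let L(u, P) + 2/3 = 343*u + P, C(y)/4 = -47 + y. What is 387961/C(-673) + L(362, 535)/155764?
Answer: -2145400723/16021440 ≈ -133.91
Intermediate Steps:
C(y) = -188 + 4*y (C(y) = 4*(-47 + y) = -188 + 4*y)
L(u, P) = -⅔ + P + 343*u (L(u, P) = -⅔ + (343*u + P) = -⅔ + (P + 343*u) = -⅔ + P + 343*u)
387961/C(-673) + L(362, 535)/155764 = 387961/(-188 + 4*(-673)) + (-⅔ + 535 + 343*362)/155764 = 387961/(-188 - 2692) + (-⅔ + 535 + 124166)*(1/155764) = 387961/(-2880) + (374101/3)*(1/155764) = 387961*(-1/2880) + 53443/66756 = -387961/2880 + 53443/66756 = -2145400723/16021440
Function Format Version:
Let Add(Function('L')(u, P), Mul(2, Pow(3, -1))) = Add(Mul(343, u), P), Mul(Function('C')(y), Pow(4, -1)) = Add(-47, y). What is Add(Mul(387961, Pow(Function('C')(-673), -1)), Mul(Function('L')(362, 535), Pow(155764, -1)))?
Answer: Rational(-2145400723, 16021440) ≈ -133.91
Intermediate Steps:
Function('C')(y) = Add(-188, Mul(4, y)) (Function('C')(y) = Mul(4, Add(-47, y)) = Add(-188, Mul(4, y)))
Function('L')(u, P) = Add(Rational(-2, 3), P, Mul(343, u)) (Function('L')(u, P) = Add(Rational(-2, 3), Add(Mul(343, u), P)) = Add(Rational(-2, 3), Add(P, Mul(343, u))) = Add(Rational(-2, 3), P, Mul(343, u)))
Add(Mul(387961, Pow(Function('C')(-673), -1)), Mul(Function('L')(362, 535), Pow(155764, -1))) = Add(Mul(387961, Pow(Add(-188, Mul(4, -673)), -1)), Mul(Add(Rational(-2, 3), 535, Mul(343, 362)), Pow(155764, -1))) = Add(Mul(387961, Pow(Add(-188, -2692), -1)), Mul(Add(Rational(-2, 3), 535, 124166), Rational(1, 155764))) = Add(Mul(387961, Pow(-2880, -1)), Mul(Rational(374101, 3), Rational(1, 155764))) = Add(Mul(387961, Rational(-1, 2880)), Rational(53443, 66756)) = Add(Rational(-387961, 2880), Rational(53443, 66756)) = Rational(-2145400723, 16021440)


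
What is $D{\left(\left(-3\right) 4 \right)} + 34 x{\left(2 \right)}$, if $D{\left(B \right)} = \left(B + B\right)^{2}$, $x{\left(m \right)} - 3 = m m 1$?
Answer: $814$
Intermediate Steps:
$x{\left(m \right)} = 3 + m^{2}$ ($x{\left(m \right)} = 3 + m m 1 = 3 + m^{2} \cdot 1 = 3 + m^{2}$)
$D{\left(B \right)} = 4 B^{2}$ ($D{\left(B \right)} = \left(2 B\right)^{2} = 4 B^{2}$)
$D{\left(\left(-3\right) 4 \right)} + 34 x{\left(2 \right)} = 4 \left(\left(-3\right) 4\right)^{2} + 34 \left(3 + 2^{2}\right) = 4 \left(-12\right)^{2} + 34 \left(3 + 4\right) = 4 \cdot 144 + 34 \cdot 7 = 576 + 238 = 814$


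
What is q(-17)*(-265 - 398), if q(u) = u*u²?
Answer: 3257319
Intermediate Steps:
q(u) = u³
q(-17)*(-265 - 398) = (-17)³*(-265 - 398) = -4913*(-663) = 3257319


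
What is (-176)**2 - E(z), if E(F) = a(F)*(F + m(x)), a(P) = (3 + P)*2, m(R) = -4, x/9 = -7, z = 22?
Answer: 30076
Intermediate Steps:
x = -63 (x = 9*(-7) = -63)
a(P) = 6 + 2*P
E(F) = (-4 + F)*(6 + 2*F) (E(F) = (6 + 2*F)*(F - 4) = (6 + 2*F)*(-4 + F) = (-4 + F)*(6 + 2*F))
(-176)**2 - E(z) = (-176)**2 - 2*(-4 + 22)*(3 + 22) = 30976 - 2*18*25 = 30976 - 1*900 = 30976 - 900 = 30076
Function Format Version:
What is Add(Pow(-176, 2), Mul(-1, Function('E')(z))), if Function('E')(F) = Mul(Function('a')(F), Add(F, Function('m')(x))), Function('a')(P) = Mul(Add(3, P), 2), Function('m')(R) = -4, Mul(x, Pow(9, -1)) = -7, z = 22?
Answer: 30076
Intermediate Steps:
x = -63 (x = Mul(9, -7) = -63)
Function('a')(P) = Add(6, Mul(2, P))
Function('E')(F) = Mul(Add(-4, F), Add(6, Mul(2, F))) (Function('E')(F) = Mul(Add(6, Mul(2, F)), Add(F, -4)) = Mul(Add(6, Mul(2, F)), Add(-4, F)) = Mul(Add(-4, F), Add(6, Mul(2, F))))
Add(Pow(-176, 2), Mul(-1, Function('E')(z))) = Add(Pow(-176, 2), Mul(-1, Mul(2, Add(-4, 22), Add(3, 22)))) = Add(30976, Mul(-1, Mul(2, 18, 25))) = Add(30976, Mul(-1, 900)) = Add(30976, -900) = 30076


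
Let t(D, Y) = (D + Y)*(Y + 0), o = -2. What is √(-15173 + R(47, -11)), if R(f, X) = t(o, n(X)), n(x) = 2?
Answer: I*√15173 ≈ 123.18*I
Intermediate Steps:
t(D, Y) = Y*(D + Y) (t(D, Y) = (D + Y)*Y = Y*(D + Y))
R(f, X) = 0 (R(f, X) = 2*(-2 + 2) = 2*0 = 0)
√(-15173 + R(47, -11)) = √(-15173 + 0) = √(-15173) = I*√15173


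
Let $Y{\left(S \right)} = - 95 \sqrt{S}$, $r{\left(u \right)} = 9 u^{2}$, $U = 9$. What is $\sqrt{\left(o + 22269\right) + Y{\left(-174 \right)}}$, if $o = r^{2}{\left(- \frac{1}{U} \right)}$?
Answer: $\frac{\sqrt{1803790 - 7695 i \sqrt{174}}}{9} \approx 149.29 - 4.1971 i$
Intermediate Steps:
$o = \frac{1}{81}$ ($o = \left(9 \left(- \frac{1}{9}\right)^{2}\right)^{2} = \left(9 \cdot \frac{1}{81}\right)^{2} = \left(\frac{1}{9}\right)^{2} = \frac{1}{81} \approx 0.012346$)
$\sqrt{\left(o + 22269\right) + Y{\left(-174 \right)}} = \sqrt{\left(\frac{1}{81} + 22269\right) - 95 \sqrt{-174}} = \sqrt{\frac{1803790}{81} - 95 i \sqrt{174}}$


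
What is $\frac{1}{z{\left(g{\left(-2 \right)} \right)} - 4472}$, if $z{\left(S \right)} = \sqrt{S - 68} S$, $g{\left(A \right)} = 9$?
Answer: $- \frac{4472}{20003563} - \frac{9 i \sqrt{59}}{20003563} \approx -0.00022356 - 3.4559 \cdot 10^{-6} i$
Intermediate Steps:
$z{\left(S \right)} = S \sqrt{-68 + S}$ ($z{\left(S \right)} = \sqrt{-68 + S} S = S \sqrt{-68 + S}$)
$\frac{1}{z{\left(g{\left(-2 \right)} \right)} - 4472} = \frac{1}{9 \sqrt{-68 + 9} - 4472} = \frac{1}{9 \sqrt{-59} - 4472} = \frac{1}{9 i \sqrt{59} - 4472} = \frac{1}{-4472 + 9 i \sqrt{59}}$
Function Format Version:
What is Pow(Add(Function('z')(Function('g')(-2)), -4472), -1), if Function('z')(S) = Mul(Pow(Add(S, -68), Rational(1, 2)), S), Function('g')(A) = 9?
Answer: Add(Rational(-4472, 20003563), Mul(Rational(-9, 20003563), I, Pow(59, Rational(1, 2)))) ≈ Add(-0.00022356, Mul(-3.4559e-6, I))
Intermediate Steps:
Function('z')(S) = Mul(S, Pow(Add(-68, S), Rational(1, 2))) (Function('z')(S) = Mul(Pow(Add(-68, S), Rational(1, 2)), S) = Mul(S, Pow(Add(-68, S), Rational(1, 2))))
Pow(Add(Function('z')(Function('g')(-2)), -4472), -1) = Pow(Add(Mul(9, Pow(Add(-68, 9), Rational(1, 2))), -4472), -1) = Pow(Add(Mul(9, Pow(-59, Rational(1, 2))), -4472), -1) = Pow(Add(Mul(9, Mul(I, Pow(59, Rational(1, 2)))), -4472), -1) = Pow(Add(Mul(9, I, Pow(59, Rational(1, 2))), -4472), -1) = Pow(Add(-4472, Mul(9, I, Pow(59, Rational(1, 2)))), -1)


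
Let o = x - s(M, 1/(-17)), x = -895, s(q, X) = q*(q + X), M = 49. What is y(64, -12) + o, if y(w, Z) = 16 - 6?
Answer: -55813/17 ≈ -3283.1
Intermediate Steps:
s(q, X) = q*(X + q)
y(w, Z) = 10
o = -55983/17 (o = -895 - 49*(1/(-17) + 49) = -895 - 49*(-1/17 + 49) = -895 - 49*832/17 = -895 - 1*40768/17 = -895 - 40768/17 = -55983/17 ≈ -3293.1)
y(64, -12) + o = 10 - 55983/17 = -55813/17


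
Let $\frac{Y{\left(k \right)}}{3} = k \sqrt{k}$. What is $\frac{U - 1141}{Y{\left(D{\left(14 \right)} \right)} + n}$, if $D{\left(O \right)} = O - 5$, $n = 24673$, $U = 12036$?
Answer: $\frac{10895}{24754} \approx 0.44013$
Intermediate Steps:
$D{\left(O \right)} = -5 + O$
$Y{\left(k \right)} = 3 k^{\frac{3}{2}}$ ($Y{\left(k \right)} = 3 k \sqrt{k} = 3 k^{\frac{3}{2}}$)
$\frac{U - 1141}{Y{\left(D{\left(14 \right)} \right)} + n} = \frac{12036 - 1141}{3 \left(-5 + 14\right)^{\frac{3}{2}} + 24673} = \frac{10895}{3 \cdot 9^{\frac{3}{2}} + 24673} = \frac{10895}{3 \cdot 27 + 24673} = \frac{10895}{81 + 24673} = \frac{10895}{24754}$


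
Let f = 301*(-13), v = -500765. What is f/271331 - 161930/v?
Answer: 8395427077/27174613643 ≈ 0.30894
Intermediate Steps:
f = -3913
f/271331 - 161930/v = -3913/271331 - 161930/(-500765) = -3913*1/271331 - 161930*(-1/500765) = -3913/271331 + 32386/100153 = 8395427077/27174613643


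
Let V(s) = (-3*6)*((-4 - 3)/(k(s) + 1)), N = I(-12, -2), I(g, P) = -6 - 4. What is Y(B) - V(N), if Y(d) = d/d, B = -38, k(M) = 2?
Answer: -41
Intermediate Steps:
I(g, P) = -10
N = -10
V(s) = 42 (V(s) = (-3*6)*((-4 - 3)/(2 + 1)) = -(-126)/3 = -18*(-7/3) = 42)
Y(d) = 1
Y(B) - V(N) = 1 - 1*42 = 1 - 42 = -41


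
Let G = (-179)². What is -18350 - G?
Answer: -50391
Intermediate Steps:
G = 32041
-18350 - G = -18350 - 1*32041 = -18350 - 32041 = -50391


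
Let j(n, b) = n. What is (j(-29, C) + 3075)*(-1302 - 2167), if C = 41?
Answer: -10566574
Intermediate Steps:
(j(-29, C) + 3075)*(-1302 - 2167) = (-29 + 3075)*(-1302 - 2167) = 3046*(-3469) = -10566574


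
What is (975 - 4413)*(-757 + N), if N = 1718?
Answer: -3303918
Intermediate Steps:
(975 - 4413)*(-757 + N) = (975 - 4413)*(-757 + 1718) = -3438*961 = -3303918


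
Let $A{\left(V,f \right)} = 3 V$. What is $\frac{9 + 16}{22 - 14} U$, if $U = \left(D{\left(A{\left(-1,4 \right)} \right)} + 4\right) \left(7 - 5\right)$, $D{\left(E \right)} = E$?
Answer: $\frac{25}{4} \approx 6.25$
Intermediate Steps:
$U = 2$ ($U = \left(3 \left(-1\right) + 4\right) \left(7 - 5\right) = \left(-3 + 4\right) 2 = 1 \cdot 2 = 2$)
$\frac{9 + 16}{22 - 14} U = \frac{9 + 16}{22 - 14} \cdot 2 = \frac{25}{8} \cdot 2 = \frac{25}{4}$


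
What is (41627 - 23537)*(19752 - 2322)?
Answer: 315308700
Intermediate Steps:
(41627 - 23537)*(19752 - 2322) = 18090*17430 = 315308700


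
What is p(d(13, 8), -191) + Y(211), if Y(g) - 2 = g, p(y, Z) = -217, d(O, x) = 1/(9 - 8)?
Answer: -4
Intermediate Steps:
d(O, x) = 1 (d(O, x) = 1/1 = 1)
Y(g) = 2 + g
p(d(13, 8), -191) + Y(211) = -217 + (2 + 211) = -217 + 213 = -4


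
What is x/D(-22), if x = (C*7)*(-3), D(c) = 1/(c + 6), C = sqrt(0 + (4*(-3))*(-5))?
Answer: 672*sqrt(15) ≈ 2602.6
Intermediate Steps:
C = 2*sqrt(15) (C = sqrt(0 - 12*(-5)) = sqrt(0 + 60) = sqrt(60) = 2*sqrt(15) ≈ 7.7460)
D(c) = 1/(6 + c)
x = -42*sqrt(15) (x = ((2*sqrt(15))*7)*(-3) = (14*sqrt(15))*(-3) = -42*sqrt(15) ≈ -162.67)
x/D(-22) = (-42*sqrt(15))/(1/(6 - 22)) = (-42*sqrt(15))/(1/(-16)) = (-42*sqrt(15))/(-1/16) = -42*sqrt(15)*(-16) = 672*sqrt(15)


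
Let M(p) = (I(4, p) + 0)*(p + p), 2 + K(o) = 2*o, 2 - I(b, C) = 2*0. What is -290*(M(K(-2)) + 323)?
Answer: -86710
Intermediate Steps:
I(b, C) = 2 (I(b, C) = 2 - 2*0 = 2 - 1*0 = 2 + 0 = 2)
K(o) = -2 + 2*o
M(p) = 4*p (M(p) = (2 + 0)*(p + p) = 2*(2*p) = 4*p)
-290*(M(K(-2)) + 323) = -290*(4*(-2 + 2*(-2)) + 323) = -290*(4*(-2 - 4) + 323) = -290*(4*(-6) + 323) = -290*(-24 + 323) = -290*299 = -86710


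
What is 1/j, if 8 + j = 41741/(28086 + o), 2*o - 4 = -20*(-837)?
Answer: -36458/249923 ≈ -0.14588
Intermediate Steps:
o = 8372 (o = 2 + (-20*(-837))/2 = 2 + (1/2)*16740 = 2 + 8370 = 8372)
j = -249923/36458 (j = -8 + 41741/(28086 + 8372) = -8 + 41741/36458 = -249923/36458 ≈ -6.8551)
1/j = 1/(-249923/36458) = -36458/249923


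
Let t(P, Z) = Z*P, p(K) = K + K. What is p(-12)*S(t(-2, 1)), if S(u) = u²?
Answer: -96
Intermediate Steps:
p(K) = 2*K
t(P, Z) = P*Z
p(-12)*S(t(-2, 1)) = (2*(-12))*(-2*1)² = -24*(-2)² = -24*4 = -96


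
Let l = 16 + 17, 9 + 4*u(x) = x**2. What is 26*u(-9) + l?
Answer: 501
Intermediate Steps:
u(x) = -9/4 + x**2/4
l = 33
26*u(-9) + l = 26*(-9/4 + (1/4)*(-9)**2) + 33 = 26*(-9/4 + (1/4)*81) + 33 = 26*(-9/4 + 81/4) + 33 = 26*18 + 33 = 468 + 33 = 501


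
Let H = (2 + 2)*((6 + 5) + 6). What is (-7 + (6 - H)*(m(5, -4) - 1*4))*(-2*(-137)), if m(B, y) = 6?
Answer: -35894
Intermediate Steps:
H = 68 (H = 4*(11 + 6) = 4*17 = 68)
(-7 + (6 - H)*(m(5, -4) - 1*4))*(-2*(-137)) = (-7 + (6 - 1*68)*(6 - 1*4))*(-2*(-137)) = (-7 + (6 - 68)*(6 - 4))*274 = (-7 - 62*2)*274 = (-7 - 124)*274 = -131*274 = -35894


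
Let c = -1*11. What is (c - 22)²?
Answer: 1089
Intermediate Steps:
c = -11
(c - 22)² = (-11 - 22)² = (-33)² = 1089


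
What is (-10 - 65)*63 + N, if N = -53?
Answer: -4778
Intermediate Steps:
(-10 - 65)*63 + N = (-10 - 65)*63 - 53 = -75*63 - 53 = -4725 - 53 = -4778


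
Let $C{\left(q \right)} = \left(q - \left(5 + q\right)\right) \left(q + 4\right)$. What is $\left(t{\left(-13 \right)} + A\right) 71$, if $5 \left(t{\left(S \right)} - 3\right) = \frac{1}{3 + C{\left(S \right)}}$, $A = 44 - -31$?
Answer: $\frac{1329191}{240} \approx 5538.3$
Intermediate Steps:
$C{\left(q \right)} = -20 - 5 q$ ($C{\left(q \right)} = - 5 \left(4 + q\right) = -20 - 5 q$)
$A = 75$ ($A = 44 + 31 = 75$)
$t{\left(S \right)} = 3 + \frac{1}{5 \left(-17 - 5 S\right)}$ ($t{\left(S \right)} = 3 + \frac{1}{5 \left(3 - \left(20 + 5 S\right)\right)} = 3 + \frac{1}{5 \left(-17 - 5 S\right)}$)
$\left(t{\left(-13 \right)} + A\right) 71 = \left(\frac{254 + 75 \left(-13\right)}{5 \left(17 + 5 \left(-13\right)\right)} + 75\right) 71 = \left(\frac{254 - 975}{5 \left(17 - 65\right)} + 75\right) 71 = \left(\frac{1}{5} \frac{1}{-48} \left(-721\right) + 75\right) 71 = \left(\frac{1}{5} \left(- \frac{1}{48}\right) \left(-721\right) + 75\right) 71 = \left(\frac{721}{240} + 75\right) 71 = \frac{18721}{240} \cdot 71 = \frac{1329191}{240}$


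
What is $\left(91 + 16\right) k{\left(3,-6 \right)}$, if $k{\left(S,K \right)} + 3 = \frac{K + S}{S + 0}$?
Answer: $-428$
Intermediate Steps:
$k{\left(S,K \right)} = -3 + \frac{K + S}{S}$ ($k{\left(S,K \right)} = -3 + \frac{K + S}{S + 0} = -3 + \frac{K + S}{S}$)
$\left(91 + 16\right) k{\left(3,-6 \right)} = \left(91 + 16\right) \left(-2 - \frac{6}{3}\right) = 107 \left(-2 - 2\right) = 107 \left(-4\right) = -428$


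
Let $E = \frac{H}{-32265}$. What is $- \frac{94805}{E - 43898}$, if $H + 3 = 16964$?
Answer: $\frac{3058883325}{1416385931} \approx 2.1596$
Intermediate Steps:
$H = 16961$ ($H = -3 + 16964 = 16961$)
$E = - \frac{16961}{32265}$ ($E = \frac{16961}{-32265} = 16961 \left(- \frac{1}{32265}\right) = - \frac{16961}{32265} \approx -0.52568$)
$- \frac{94805}{E - 43898} = - \frac{94805}{- \frac{16961}{32265} - 43898} = - \frac{94805}{- \frac{1416385931}{32265}} = \left(-94805\right) \left(- \frac{32265}{1416385931}\right) = \frac{3058883325}{1416385931}$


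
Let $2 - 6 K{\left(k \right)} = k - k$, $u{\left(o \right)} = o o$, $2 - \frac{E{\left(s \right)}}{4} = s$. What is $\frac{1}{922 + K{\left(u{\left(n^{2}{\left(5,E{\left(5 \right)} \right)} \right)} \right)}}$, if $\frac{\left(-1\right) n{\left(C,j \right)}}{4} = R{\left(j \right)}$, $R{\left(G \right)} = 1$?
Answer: $\frac{3}{2767} \approx 0.0010842$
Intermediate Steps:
$E{\left(s \right)} = 8 - 4 s$
$n{\left(C,j \right)} = -4$ ($n{\left(C,j \right)} = \left(-4\right) 1 = -4$)
$u{\left(o \right)} = o^{2}$
$K{\left(k \right)} = \frac{1}{3}$ ($K{\left(k \right)} = \frac{1}{3} - \frac{k - k}{6} = \frac{1}{3} - 0 = \frac{1}{3} + 0 = \frac{1}{3}$)
$\frac{1}{922 + K{\left(u{\left(n^{2}{\left(5,E{\left(5 \right)} \right)} \right)} \right)}} = \frac{1}{922 + \frac{1}{3}} = \frac{1}{\frac{2767}{3}} = \frac{3}{2767}$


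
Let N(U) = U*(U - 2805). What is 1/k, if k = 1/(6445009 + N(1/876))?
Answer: 4945742769205/767376 ≈ 6.4450e+6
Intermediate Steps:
N(U) = U*(-2805 + U)
k = 767376/4945742769205 (k = 1/(6445009 + (-2805 + 1/876)/876) = 1/(6445009 + (1/876)*(-2457179/876)) = 1/(6445009 - 2457179/767376) = 1/(4945742769205/767376) = 767376/4945742769205 ≈ 1.5516e-7)
1/k = 1/(767376/4945742769205) = 4945742769205/767376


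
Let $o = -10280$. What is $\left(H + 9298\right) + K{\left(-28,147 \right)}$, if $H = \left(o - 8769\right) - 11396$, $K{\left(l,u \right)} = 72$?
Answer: $-21075$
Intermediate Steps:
$H = -30445$ ($H = \left(-10280 - 8769\right) - 11396 = -19049 - 11396 = -30445$)
$\left(H + 9298\right) + K{\left(-28,147 \right)} = \left(-30445 + 9298\right) + 72 = -21147 + 72 = -21075$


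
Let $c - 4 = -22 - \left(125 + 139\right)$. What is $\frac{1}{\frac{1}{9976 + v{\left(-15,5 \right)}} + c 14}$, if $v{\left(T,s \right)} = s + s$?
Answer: $- \frac{9986}{39424727} \approx -0.00025329$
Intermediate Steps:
$v{\left(T,s \right)} = 2 s$
$c = -282$ ($c = 4 - 286 = -282$)
$\frac{1}{\frac{1}{9976 + v{\left(-15,5 \right)}} + c 14} = \frac{1}{\frac{1}{9976 + 2 \cdot 5} - 3948} = \frac{1}{\frac{1}{9976 + 10} - 3948} = \frac{1}{\frac{1}{9986} - 3948} = \frac{1}{- \frac{39424727}{9986}} = - \frac{9986}{39424727}$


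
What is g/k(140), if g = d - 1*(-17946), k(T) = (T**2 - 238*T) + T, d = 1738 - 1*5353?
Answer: -14331/13580 ≈ -1.0553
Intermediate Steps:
d = -3615 (d = 1738 - 5353 = -3615)
k(T) = T**2 - 237*T
g = 14331 (g = -3615 - 1*(-17946) = -3615 + 17946 = 14331)
g/k(140) = 14331/((140*(-237 + 140))) = 14331/((140*(-97))) = 14331/(-13580) = 14331*(-1/13580) = -14331/13580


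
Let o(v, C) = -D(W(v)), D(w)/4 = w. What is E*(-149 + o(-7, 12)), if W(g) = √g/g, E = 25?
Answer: -3725 + 100*I*√7/7 ≈ -3725.0 + 37.796*I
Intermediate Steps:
W(g) = g^(-½)
D(w) = 4*w
o(v, C) = -4/√v
E*(-149 + o(-7, 12)) = 25*(-149 - (-4)*I*√7/7) = 25*(-149 + 4*I*√7/7) = -3725 + 100*I*√7/7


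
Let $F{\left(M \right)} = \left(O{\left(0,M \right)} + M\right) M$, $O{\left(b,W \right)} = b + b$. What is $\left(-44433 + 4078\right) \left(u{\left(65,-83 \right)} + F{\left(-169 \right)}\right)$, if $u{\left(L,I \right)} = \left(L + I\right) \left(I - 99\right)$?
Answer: $-1284782135$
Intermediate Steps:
$O{\left(b,W \right)} = 2 b$
$F{\left(M \right)} = M^{2}$ ($F{\left(M \right)} = \left(2 \cdot 0 + M\right) M = \left(0 + M\right) M = M M = M^{2}$)
$u{\left(L,I \right)} = \left(-99 + I\right) \left(I + L\right)$ ($u{\left(L,I \right)} = \left(I + L\right) \left(-99 + I\right) = \left(-99 + I\right) \left(I + L\right)$)
$\left(-44433 + 4078\right) \left(u{\left(65,-83 \right)} + F{\left(-169 \right)}\right) = \left(-44433 + 4078\right) \left(\left(\left(-83\right)^{2} - -8217 - 6435 - 5395\right) + \left(-169\right)^{2}\right) = - 40355 \left(\left(6889 + 8217 - 6435 - 5395\right) + 28561\right) = - 40355 \left(3276 + 28561\right) = \left(-40355\right) 31837 = -1284782135$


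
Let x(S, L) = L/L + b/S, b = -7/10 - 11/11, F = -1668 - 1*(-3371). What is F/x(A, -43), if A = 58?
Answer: 987740/563 ≈ 1754.4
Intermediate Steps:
F = 1703 (F = -1668 + 3371 = 1703)
b = -17/10 (b = -7*1/10 - 11*1/11 = -7/10 - 1 = -17/10 ≈ -1.7000)
x(S, L) = 1 - 17/(10*S) (x(S, L) = L/L - 17/(10*S) = 1 - 17/(10*S))
F/x(A, -43) = 1703/(((-17/10 + 58)/58)) = 1703/(((1/58)*(563/10))) = 1703/(563/580) = 1703*(580/563) = 987740/563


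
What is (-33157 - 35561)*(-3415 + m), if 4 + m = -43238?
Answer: 3206175726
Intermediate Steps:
m = -43242 (m = -4 - 43238 = -43242)
(-33157 - 35561)*(-3415 + m) = (-33157 - 35561)*(-3415 - 43242) = -68718*(-46657) = 3206175726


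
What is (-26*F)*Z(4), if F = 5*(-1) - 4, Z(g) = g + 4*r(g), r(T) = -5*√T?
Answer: -8424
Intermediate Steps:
Z(g) = g - 20*√g (Z(g) = g + 4*(-5*√g) = g - 20*√g)
F = -9 (F = -5 - 4 = -9)
(-26*F)*Z(4) = (-26*(-9))*(4 - 20*√4) = 234*(4 - 20*2) = 234*(4 - 40) = 234*(-36) = -8424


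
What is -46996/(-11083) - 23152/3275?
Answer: -102681716/36296825 ≈ -2.8289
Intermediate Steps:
-46996/(-11083) - 23152/3275 = -46996*(-1/11083) - 23152*1/3275 = 46996/11083 - 23152/3275 = -102681716/36296825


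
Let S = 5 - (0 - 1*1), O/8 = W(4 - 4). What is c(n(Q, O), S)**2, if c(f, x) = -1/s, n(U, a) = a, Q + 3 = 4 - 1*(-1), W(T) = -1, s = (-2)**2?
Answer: 1/16 ≈ 0.062500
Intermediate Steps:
s = 4
Q = 2 (Q = -3 + (4 - 1*(-1)) = -3 + (4 + 1) = -3 + 5 = 2)
O = -8 (O = 8*(-1) = -8)
S = 6 (S = 5 - (0 - 1) = 5 - 1*(-1) = 5 + 1 = 6)
c(f, x) = -1/4
c(n(Q, O), S)**2 = (-1/4)**2 = 1/16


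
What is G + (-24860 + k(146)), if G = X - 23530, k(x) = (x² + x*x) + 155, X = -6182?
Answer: -11785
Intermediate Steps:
k(x) = 155 + 2*x² (k(x) = (x² + x²) + 155 = 2*x² + 155 = 155 + 2*x²)
G = -29712 (G = -6182 - 23530 = -29712)
G + (-24860 + k(146)) = -29712 + (-24860 + (155 + 2*146²)) = -29712 + (-24860 + (155 + 2*21316)) = -29712 + (-24860 + (155 + 42632)) = -29712 + (-24860 + 42787) = -29712 + 17927 = -11785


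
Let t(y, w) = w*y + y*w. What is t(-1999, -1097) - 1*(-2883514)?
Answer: 7269320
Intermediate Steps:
t(y, w) = 2*w*y (t(y, w) = w*y + w*y = 2*w*y)
t(-1999, -1097) - 1*(-2883514) = 2*(-1097)*(-1999) - 1*(-2883514) = 4385806 + 2883514 = 7269320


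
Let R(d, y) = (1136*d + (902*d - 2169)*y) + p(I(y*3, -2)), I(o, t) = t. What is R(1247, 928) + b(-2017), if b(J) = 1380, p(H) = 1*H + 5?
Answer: 1043213975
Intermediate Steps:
p(H) = 5 + H (p(H) = H + 5 = 5 + H)
R(d, y) = 3 + 1136*d + y*(-2169 + 902*d) (R(d, y) = (1136*d + (902*d - 2169)*y) + (5 - 2) = (1136*d + (-2169 + 902*d)*y) + 3 = (1136*d + y*(-2169 + 902*d)) + 3 = 3 + 1136*d + y*(-2169 + 902*d))
R(1247, 928) + b(-2017) = (3 - 2169*928 + 1136*1247 + 902*1247*928) + 1380 = (3 - 2012832 + 1416592 + 1043808832) + 1380 = 1043212595 + 1380 = 1043213975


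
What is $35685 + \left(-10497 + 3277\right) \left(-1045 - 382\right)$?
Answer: $10338625$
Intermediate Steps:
$35685 + \left(-10497 + 3277\right) \left(-1045 - 382\right) = 35685 - -10302940 = 35685 + 10302940 = 10338625$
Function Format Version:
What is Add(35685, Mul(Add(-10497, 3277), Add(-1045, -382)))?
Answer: 10338625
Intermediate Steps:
Add(35685, Mul(Add(-10497, 3277), Add(-1045, -382))) = Add(35685, Mul(-7220, -1427)) = Add(35685, 10302940) = 10338625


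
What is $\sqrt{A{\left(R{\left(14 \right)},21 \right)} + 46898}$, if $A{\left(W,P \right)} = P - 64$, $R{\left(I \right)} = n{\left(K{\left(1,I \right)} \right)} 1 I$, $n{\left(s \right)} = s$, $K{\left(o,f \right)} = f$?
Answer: $\sqrt{46855} \approx 216.46$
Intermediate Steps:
$R{\left(I \right)} = I^{2}$ ($R{\left(I \right)} = I 1 I = I I = I^{2}$)
$A{\left(W,P \right)} = -64 + P$ ($A{\left(W,P \right)} = P - 64 = -64 + P$)
$\sqrt{A{\left(R{\left(14 \right)},21 \right)} + 46898} = \sqrt{\left(-64 + 21\right) + 46898} = \sqrt{-43 + 46898} = \sqrt{46855}$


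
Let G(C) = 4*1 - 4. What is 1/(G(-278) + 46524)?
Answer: 1/46524 ≈ 2.1494e-5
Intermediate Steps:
G(C) = 0 (G(C) = 4 - 4 = 0)
1/(G(-278) + 46524) = 1/(0 + 46524) = 1/46524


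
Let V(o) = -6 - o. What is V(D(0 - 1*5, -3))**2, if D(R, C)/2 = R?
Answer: 16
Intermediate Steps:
D(R, C) = 2*R
V(D(0 - 1*5, -3))**2 = (-6 - 2*(0 - 1*5))**2 = (-6 - 2*(0 - 5))**2 = (-6 - 2*(-5))**2 = (-6 - 1*(-10))**2 = (-6 + 10)**2 = 4**2 = 16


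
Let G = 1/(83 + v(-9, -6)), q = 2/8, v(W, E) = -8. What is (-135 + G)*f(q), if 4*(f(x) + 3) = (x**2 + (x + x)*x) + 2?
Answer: 397367/1200 ≈ 331.14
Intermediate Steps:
q = 1/4 (q = 2*(1/8) = 1/4 ≈ 0.25000)
f(x) = -5/2 + 3*x**2/4 (f(x) = -3 + ((x**2 + (x + x)*x) + 2)/4 = -3 + ((x**2 + (2*x)*x) + 2)/4 = -3 + ((x**2 + 2*x**2) + 2)/4 = -3 + (3*x**2 + 2)/4 = -3 + (2 + 3*x**2)/4 = -3 + (1/2 + 3*x**2/4) = -5/2 + 3*x**2/4)
G = 1/75 (G = 1/(83 - 8) = 1/75 ≈ 0.013333)
(-135 + G)*f(q) = (-135 + 1/75)*(-5/2 + 3*(1/4)**2/4) = -10124*(-5/2 + (3/4)*(1/16))/75 = -10124*(-5/2 + 3/64)/75 = -10124/75*(-157/64) = 397367/1200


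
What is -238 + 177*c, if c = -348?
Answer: -61834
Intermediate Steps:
-238 + 177*c = -238 + 177*(-348) = -238 - 61596 = -61834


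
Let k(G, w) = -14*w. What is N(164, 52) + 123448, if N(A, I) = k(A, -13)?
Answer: 123630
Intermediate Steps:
N(A, I) = 182 (N(A, I) = -14*(-13) = 182)
N(164, 52) + 123448 = 182 + 123448 = 123630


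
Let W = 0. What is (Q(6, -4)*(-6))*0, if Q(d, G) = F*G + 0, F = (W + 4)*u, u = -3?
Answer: 0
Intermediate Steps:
F = -12 (F = (0 + 4)*(-3) = 4*(-3) = -12)
Q(d, G) = -12*G (Q(d, G) = -12*G + 0 = -12*G)
(Q(6, -4)*(-6))*0 = (-12*(-4)*(-6))*0 = (48*(-6))*0 = -288*0 = 0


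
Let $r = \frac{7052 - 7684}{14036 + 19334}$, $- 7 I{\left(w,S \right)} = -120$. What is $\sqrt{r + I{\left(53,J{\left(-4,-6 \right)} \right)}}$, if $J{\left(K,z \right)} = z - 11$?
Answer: $\frac{2 \sqrt{58397149615}}{116795} \approx 4.1381$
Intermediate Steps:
$J{\left(K,z \right)} = -11 + z$
$I{\left(w,S \right)} = \frac{120}{7}$ ($I{\left(w,S \right)} = \left(- \frac{1}{7}\right) \left(-120\right) = \frac{120}{7}$)
$r = - \frac{316}{16685}$ ($r = - \frac{632}{33370} = \left(-632\right) \frac{1}{33370} = - \frac{316}{16685} \approx -0.018939$)
$\sqrt{r + I{\left(53,J{\left(-4,-6 \right)} \right)}} = \sqrt{- \frac{316}{16685} + \frac{120}{7}} = \sqrt{\frac{1999988}{116795}} = \frac{2 \sqrt{58397149615}}{116795}$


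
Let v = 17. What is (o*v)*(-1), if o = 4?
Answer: -68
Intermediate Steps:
(o*v)*(-1) = (4*17)*(-1) = 68*(-1) = -68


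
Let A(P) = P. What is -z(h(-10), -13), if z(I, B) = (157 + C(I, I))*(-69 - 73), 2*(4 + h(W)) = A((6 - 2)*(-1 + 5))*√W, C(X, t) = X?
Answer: 21726 + 1136*I*√10 ≈ 21726.0 + 3592.3*I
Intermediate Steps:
h(W) = -4 + 8*√W (h(W) = -4 + (((6 - 2)*(-1 + 5))*√W)/2 = -4 + ((4*4)*√W)/2 = -4 + (16*√W)/2 = -4 + 8*√W)
z(I, B) = -22294 - 142*I (z(I, B) = (157 + I)*(-69 - 73) = (157 + I)*(-142) = -22294 - 142*I)
-z(h(-10), -13) = -(-22294 - 142*(-4 + 8*√(-10))) = -(-22294 - 142*(-4 + 8*(I*√10))) = -(-22294 - 142*(-4 + 8*I*√10)) = -(-22294 + (568 - 1136*I*√10)) = -(-21726 - 1136*I*√10) = 21726 + 1136*I*√10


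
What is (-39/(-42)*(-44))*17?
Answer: -4862/7 ≈ -694.57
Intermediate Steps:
(-39/(-42)*(-44))*17 = (-39*(-1/42)*(-44))*17 = ((13/14)*(-44))*17 = -286/7*17 = -4862/7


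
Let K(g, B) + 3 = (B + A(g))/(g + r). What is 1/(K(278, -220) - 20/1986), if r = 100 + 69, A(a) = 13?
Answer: -147957/513878 ≈ -0.28792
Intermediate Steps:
r = 169
K(g, B) = -3 + (13 + B)/(169 + g) (K(g, B) = -3 + (B + 13)/(g + 169) = -3 + (13 + B)/(169 + g))
1/(K(278, -220) - 20/1986) = 1/((-494 - 220 - 3*278)/(169 + 278) - 20/1986) = 1/((-494 - 220 - 834)/447 + (1/1986)*(-20)) = 1/((1/447)*(-1548) - 10/993) = 1/(-516/149 - 10/993) = 1/(-513878/147957) = -147957/513878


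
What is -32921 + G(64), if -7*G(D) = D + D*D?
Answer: -234607/7 ≈ -33515.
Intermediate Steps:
G(D) = -D/7 - D²/7 (G(D) = -(D + D*D)/7 = -(D + D²)/7 = -D/7 - D²/7)
-32921 + G(64) = -32921 - ⅐*64*(1 + 64) = -32921 - ⅐*64*65 = -32921 - 4160/7 = -234607/7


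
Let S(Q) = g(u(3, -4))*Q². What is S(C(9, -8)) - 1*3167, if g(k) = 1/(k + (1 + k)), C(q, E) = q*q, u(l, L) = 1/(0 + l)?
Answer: 3848/5 ≈ 769.60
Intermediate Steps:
u(l, L) = 1/l
C(q, E) = q²
g(k) = 1/(1 + 2*k)
S(Q) = 3*Q²/5 (S(Q) = Q²/(1 + 2/3) = Q²/(1 + 2*(⅓)) = Q²/(1 + ⅔) = Q²/(5/3) = 3*Q²/5)
S(C(9, -8)) - 1*3167 = 3*(9²)²/5 - 1*3167 = (⅗)*81² - 3167 = (⅗)*6561 - 3167 = 19683/5 - 3167 = 3848/5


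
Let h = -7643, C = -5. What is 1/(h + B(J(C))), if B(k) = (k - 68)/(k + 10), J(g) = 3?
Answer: -1/7648 ≈ -0.00013075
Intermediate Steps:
B(k) = (-68 + k)/(10 + k)
1/(h + B(J(C))) = 1/(-7643 + (-68 + 3)/(10 + 3)) = 1/(-7643 - 65/13) = 1/(-7643 + (1/13)*(-65)) = 1/(-7643 - 5) = 1/(-7648) = -1/7648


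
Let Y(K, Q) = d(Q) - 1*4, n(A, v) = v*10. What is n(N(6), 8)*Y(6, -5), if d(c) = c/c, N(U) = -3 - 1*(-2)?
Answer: -240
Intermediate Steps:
N(U) = -1 (N(U) = -3 + 2 = -1)
d(c) = 1
n(A, v) = 10*v
Y(K, Q) = -3 (Y(K, Q) = 1 - 1*4 = 1 - 4 = -3)
n(N(6), 8)*Y(6, -5) = (10*8)*(-3) = 80*(-3) = -240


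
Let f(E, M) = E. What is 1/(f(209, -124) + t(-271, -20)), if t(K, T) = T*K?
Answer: 1/5629 ≈ 0.00017765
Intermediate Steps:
t(K, T) = K*T
1/(f(209, -124) + t(-271, -20)) = 1/(209 - 271*(-20)) = 1/(209 + 5420) = 1/5629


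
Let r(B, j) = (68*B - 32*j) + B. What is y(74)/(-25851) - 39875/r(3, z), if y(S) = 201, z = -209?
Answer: -9830424/1697549 ≈ -5.7910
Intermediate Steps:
r(B, j) = -32*j + 69*B (r(B, j) = (-32*j + 68*B) + B = -32*j + 69*B)
y(74)/(-25851) - 39875/r(3, z) = 201/(-25851) - 39875/(-32*(-209) + 69*3) = 201*(-1/25851) - 39875/(6688 + 207) = -67/8617 - 39875/6895 = -67/8617 - 39875*1/6895 = -67/8617 - 7975/1379 = -9830424/1697549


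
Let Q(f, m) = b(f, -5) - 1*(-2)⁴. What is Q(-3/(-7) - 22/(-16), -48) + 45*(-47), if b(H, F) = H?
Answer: -119235/56 ≈ -2129.2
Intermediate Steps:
Q(f, m) = -16 + f (Q(f, m) = f - 1*(-2)⁴ = f - 1*16 = f - 16 = -16 + f)
Q(-3/(-7) - 22/(-16), -48) + 45*(-47) = (-16 + (-3/(-7) - 22/(-16))) + 45*(-47) = (-16 + (-3*(-⅐) - 22*(-1/16))) - 2115 = (-16 + (3/7 + 11/8)) - 2115 = (-16 + 101/56) - 2115 = -795/56 - 2115 = -119235/56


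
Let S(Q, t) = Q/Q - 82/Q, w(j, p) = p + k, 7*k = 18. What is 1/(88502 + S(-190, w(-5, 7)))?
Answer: 95/8407826 ≈ 1.1299e-5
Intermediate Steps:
k = 18/7 (k = (⅐)*18 = 18/7 ≈ 2.5714)
w(j, p) = 18/7 + p (w(j, p) = p + 18/7 = 18/7 + p)
S(Q, t) = 1 - 82/Q
1/(88502 + S(-190, w(-5, 7))) = 1/(88502 + (-82 - 190)/(-190)) = 1/(88502 - 1/190*(-272)) = 1/(88502 + 136/95) = 1/(8407826/95) = 95/8407826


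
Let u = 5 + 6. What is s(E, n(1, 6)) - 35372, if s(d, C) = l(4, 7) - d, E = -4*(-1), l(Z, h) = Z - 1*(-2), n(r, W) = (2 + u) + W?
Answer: -35370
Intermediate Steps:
u = 11
n(r, W) = 13 + W (n(r, W) = (2 + 11) + W = 13 + W)
l(Z, h) = 2 + Z (l(Z, h) = Z + 2 = 2 + Z)
E = 4
s(d, C) = 6 - d (s(d, C) = (2 + 4) - d = 6 - d)
s(E, n(1, 6)) - 35372 = (6 - 1*4) - 35372 = (6 - 4) - 35372 = 2 - 35372 = -35370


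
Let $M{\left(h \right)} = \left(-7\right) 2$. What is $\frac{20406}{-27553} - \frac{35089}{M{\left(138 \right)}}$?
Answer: $\frac{966521533}{385742} \approx 2505.6$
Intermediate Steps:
$M{\left(h \right)} = -14$
$\frac{20406}{-27553} - \frac{35089}{M{\left(138 \right)}} = \frac{20406}{-27553} - \frac{35089}{-14} = 20406 \left(- \frac{1}{27553}\right) - - \frac{35089}{14} = - \frac{20406}{27553} + \frac{35089}{14} = \frac{966521533}{385742}$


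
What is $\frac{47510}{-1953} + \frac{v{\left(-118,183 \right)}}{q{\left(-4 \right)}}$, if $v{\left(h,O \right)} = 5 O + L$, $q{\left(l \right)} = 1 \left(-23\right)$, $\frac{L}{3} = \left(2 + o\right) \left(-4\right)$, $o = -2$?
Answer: $- \frac{2879725}{44919} \approx -64.109$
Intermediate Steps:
$L = 0$ ($L = 3 \left(2 - 2\right) \left(-4\right) = 3 \cdot 0 \left(-4\right) = 3 \cdot 0 = 0$)
$q{\left(l \right)} = -23$
$v{\left(h,O \right)} = 5 O$ ($v{\left(h,O \right)} = 5 O + 0 = 5 O$)
$\frac{47510}{-1953} + \frac{v{\left(-118,183 \right)}}{q{\left(-4 \right)}} = \frac{47510}{-1953} + \frac{5 \cdot 183}{-23} = 47510 \left(- \frac{1}{1953}\right) + 915 \left(- \frac{1}{23}\right) = - \frac{47510}{1953} - \frac{915}{23} = - \frac{2879725}{44919}$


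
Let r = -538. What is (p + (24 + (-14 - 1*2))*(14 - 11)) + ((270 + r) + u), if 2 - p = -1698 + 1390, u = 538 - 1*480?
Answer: 124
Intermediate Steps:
u = 58 (u = 538 - 480 = 58)
p = 310 (p = 2 - (-1698 + 1390) = 2 - 1*(-308) = 2 + 308 = 310)
(p + (24 + (-14 - 1*2))*(14 - 11)) + ((270 + r) + u) = (310 + (24 + (-14 - 1*2))*(14 - 11)) + ((270 - 538) + 58) = (310 + (24 + (-14 - 2))*3) + (-268 + 58) = (310 + (24 - 16)*3) - 210 = (310 + 8*3) - 210 = (310 + 24) - 210 = 334 - 210 = 124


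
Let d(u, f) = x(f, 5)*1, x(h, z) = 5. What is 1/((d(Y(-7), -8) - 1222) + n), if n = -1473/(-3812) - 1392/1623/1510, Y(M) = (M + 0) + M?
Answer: -1557030460/1894305299989 ≈ -0.00082195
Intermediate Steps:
Y(M) = 2*M (Y(M) = M + M = 2*M)
d(u, f) = 5 (d(u, f) = 5*1 = 5)
n = 600769831/1557030460 (n = -1473*(-1/3812) - 1392*1/1623*(1/1510) = 1473/3812 - 464/541*1/1510 = 1473/3812 - 232/408455 = 600769831/1557030460 ≈ 0.38584)
1/((d(Y(-7), -8) - 1222) + n) = 1/((5 - 1222) + 600769831/1557030460) = 1/(-1217 + 600769831/1557030460) = 1/(-1894305299989/1557030460) = -1557030460/1894305299989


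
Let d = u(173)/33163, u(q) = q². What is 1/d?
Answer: 33163/29929 ≈ 1.1081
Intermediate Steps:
d = 29929/33163 (d = 173²/33163 = 29929*(1/33163) = 29929/33163 ≈ 0.90248)
1/d = 1/(29929/33163) = 33163/29929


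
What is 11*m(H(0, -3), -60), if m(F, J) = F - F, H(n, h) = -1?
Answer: 0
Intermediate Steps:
m(F, J) = 0
11*m(H(0, -3), -60) = 11*0 = 0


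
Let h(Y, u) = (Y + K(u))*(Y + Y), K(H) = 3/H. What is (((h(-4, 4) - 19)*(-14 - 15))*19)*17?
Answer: -65569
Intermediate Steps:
h(Y, u) = 2*Y*(Y + 3/u) (h(Y, u) = (Y + 3/u)*(Y + Y) = (Y + 3/u)*(2*Y) = 2*Y*(Y + 3/u))
(((h(-4, 4) - 19)*(-14 - 15))*19)*17 = (((2*(-4)*(3 - 4*4)/4 - 19)*(-14 - 15))*19)*17 = (((2*(-4)*(¼)*(3 - 16) - 19)*(-29))*19)*17 = (((2*(-4)*(¼)*(-13) - 19)*(-29))*19)*17 = (((26 - 19)*(-29))*19)*17 = ((7*(-29))*19)*17 = -203*19*17 = -3857*17 = -65569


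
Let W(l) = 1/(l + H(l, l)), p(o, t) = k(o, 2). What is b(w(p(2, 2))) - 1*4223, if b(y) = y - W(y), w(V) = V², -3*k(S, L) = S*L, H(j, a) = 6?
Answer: -2659451/630 ≈ -4221.4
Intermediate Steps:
k(S, L) = -L*S/3 (k(S, L) = -S*L/3 = -L*S/3)
p(o, t) = -2*o/3 (p(o, t) = -⅓*2*o = -2*o/3)
W(l) = 1/(6 + l) (W(l) = 1/(l + 6) = 1/(6 + l))
b(y) = y - 1/(6 + y)
b(w(p(2, 2))) - 1*4223 = (-1 + (-⅔*2)²*(6 + (-⅔*2)²))/(6 + (-⅔*2)²) - 1*4223 = (-1 + (-4/3)²*(6 + (-4/3)²))/(6 + (-4/3)²) - 4223 = (-1 + 16*(6 + 16/9)/9)/(6 + 16/9) - 4223 = (-1 + (16/9)*(70/9))/(70/9) - 4223 = 9*(-1 + 1120/81)/70 - 4223 = (9/70)*(1039/81) - 4223 = 1039/630 - 4223 = -2659451/630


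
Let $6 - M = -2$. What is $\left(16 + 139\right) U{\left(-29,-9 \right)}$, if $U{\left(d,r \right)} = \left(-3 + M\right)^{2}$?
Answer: $3875$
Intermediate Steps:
$M = 8$ ($M = 6 - -2 = 6 + 2 = 8$)
$U{\left(d,r \right)} = 25$ ($U{\left(d,r \right)} = \left(-3 + 8\right)^{2} = 5^{2} = 25$)
$\left(16 + 139\right) U{\left(-29,-9 \right)} = \left(16 + 139\right) 25 = 155 \cdot 25 = 3875$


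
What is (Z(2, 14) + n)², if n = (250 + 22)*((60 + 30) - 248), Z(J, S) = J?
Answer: 1846764676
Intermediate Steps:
n = -42976 (n = 272*(90 - 248) = 272*(-158) = -42976)
(Z(2, 14) + n)² = (2 - 42976)² = (-42974)² = 1846764676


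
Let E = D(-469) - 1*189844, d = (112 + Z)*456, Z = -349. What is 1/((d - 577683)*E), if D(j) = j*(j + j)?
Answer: -1/171492238890 ≈ -5.8312e-12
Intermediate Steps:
D(j) = 2*j**2 (D(j) = j*(2*j) = 2*j**2)
d = -108072 (d = (112 - 349)*456 = -237*456 = -108072)
E = 250078 (E = 2*(-469)**2 - 1*189844 = 2*219961 - 189844 = 439922 - 189844 = 250078)
1/((d - 577683)*E) = 1/(-108072 - 577683*250078) = (1/250078)/(-685755) = -1/685755*1/250078 = -1/171492238890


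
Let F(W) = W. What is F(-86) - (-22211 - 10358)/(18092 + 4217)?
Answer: -1886005/22309 ≈ -84.540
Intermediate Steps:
F(-86) - (-22211 - 10358)/(18092 + 4217) = -86 - (-22211 - 10358)/(18092 + 4217) = -86 - (-32569)/22309 = -86 - 1*(-32569/22309) = -86 + 32569/22309 = -1886005/22309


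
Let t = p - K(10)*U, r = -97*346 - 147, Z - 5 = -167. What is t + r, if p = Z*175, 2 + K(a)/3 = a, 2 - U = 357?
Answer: -53539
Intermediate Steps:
Z = -162 (Z = 5 - 167 = -162)
U = -355 (U = 2 - 1*357 = 2 - 357 = -355)
K(a) = -6 + 3*a
p = -28350 (p = -162*175 = -28350)
r = -33709 (r = -33562 - 147 = -33709)
t = -19830 (t = -28350 - (-6 + 3*10)*(-355) = -28350 - (-6 + 30)*(-355) = -28350 - 24*(-355) = -28350 - 1*(-8520) = -28350 + 8520 = -19830)
t + r = -19830 - 33709 = -53539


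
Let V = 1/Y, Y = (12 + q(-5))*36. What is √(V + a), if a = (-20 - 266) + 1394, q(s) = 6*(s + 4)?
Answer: √1435974/36 ≈ 33.287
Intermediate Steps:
q(s) = 24 + 6*s (q(s) = 6*(4 + s) = 24 + 6*s)
Y = 216 (Y = (12 + (24 + 6*(-5)))*36 = (12 + (24 - 30))*36 = (12 - 6)*36 = 6*36 = 216)
V = 1/216 ≈ 0.0046296
a = 1108 (a = -286 + 1394 = 1108)
√(V + a) = √(1/216 + 1108) = √(239329/216) = √1435974/36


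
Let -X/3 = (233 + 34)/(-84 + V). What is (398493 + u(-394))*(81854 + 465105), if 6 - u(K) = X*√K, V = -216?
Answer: 217962614541 - 146038053*I*√394/100 ≈ 2.1796e+11 - 2.8988e+7*I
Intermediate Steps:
X = 267/100 (X = -3*(233 + 34)/(-84 - 216) = -801/(-300) = -801*(-1)/300 = -3*(-89/100) = 267/100 ≈ 2.6700)
u(K) = 6 - 267*√K/100
(398493 + u(-394))*(81854 + 465105) = (398493 + (6 - 267*I*√394/100))*(81854 + 465105) = (398493 + (6 - 267*I*√394/100))*546959 = (398499 - 267*I*√394/100)*546959 = 217962614541 - 146038053*I*√394/100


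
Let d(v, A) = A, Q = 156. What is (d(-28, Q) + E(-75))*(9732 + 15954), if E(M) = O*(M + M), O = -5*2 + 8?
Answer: 11712816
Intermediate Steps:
O = -2 (O = -10 + 8 = -2)
E(M) = -4*M (E(M) = -2*(M + M) = -4*M)
(d(-28, Q) + E(-75))*(9732 + 15954) = (156 - 4*(-75))*(9732 + 15954) = (156 + 300)*25686 = 456*25686 = 11712816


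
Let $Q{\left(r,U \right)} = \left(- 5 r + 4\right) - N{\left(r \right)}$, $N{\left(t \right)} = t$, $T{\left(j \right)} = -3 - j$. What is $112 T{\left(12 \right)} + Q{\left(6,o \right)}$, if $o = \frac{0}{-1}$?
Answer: $-1712$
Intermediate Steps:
$o = 0$ ($o = 0 \left(-1\right) = 0$)
$Q{\left(r,U \right)} = 4 - 6 r$ ($Q{\left(r,U \right)} = \left(- 5 r + 4\right) - r = \left(4 - 5 r\right) - r = 4 - 6 r$)
$112 T{\left(12 \right)} + Q{\left(6,o \right)} = 112 \left(-3 - 12\right) + \left(4 - 36\right) = 112 \left(-15\right) - 32 = -1680 - 32 = -1712$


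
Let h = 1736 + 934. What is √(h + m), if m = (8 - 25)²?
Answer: √2959 ≈ 54.397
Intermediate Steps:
h = 2670
m = 289 (m = (-17)² = 289)
√(h + m) = √(2670 + 289) = √2959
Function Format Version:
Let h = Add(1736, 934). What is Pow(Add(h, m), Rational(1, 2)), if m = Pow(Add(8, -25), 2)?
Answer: Pow(2959, Rational(1, 2)) ≈ 54.397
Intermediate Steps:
h = 2670
m = 289 (m = Pow(-17, 2) = 289)
Pow(Add(h, m), Rational(1, 2)) = Pow(Add(2670, 289), Rational(1, 2)) = Pow(2959, Rational(1, 2))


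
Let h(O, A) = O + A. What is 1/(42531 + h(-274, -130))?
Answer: 1/42127 ≈ 2.3738e-5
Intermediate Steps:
h(O, A) = A + O
1/(42531 + h(-274, -130)) = 1/(42531 + (-130 - 274)) = 1/(42531 - 404) = 1/42127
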